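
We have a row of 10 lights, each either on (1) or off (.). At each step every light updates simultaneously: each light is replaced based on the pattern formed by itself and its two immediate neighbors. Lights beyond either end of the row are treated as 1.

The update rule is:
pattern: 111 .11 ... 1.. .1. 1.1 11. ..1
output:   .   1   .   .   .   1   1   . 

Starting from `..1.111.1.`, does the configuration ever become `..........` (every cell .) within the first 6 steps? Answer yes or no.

...11.11.1
...1111111
...1......
..........
all cells are . at step 4

yes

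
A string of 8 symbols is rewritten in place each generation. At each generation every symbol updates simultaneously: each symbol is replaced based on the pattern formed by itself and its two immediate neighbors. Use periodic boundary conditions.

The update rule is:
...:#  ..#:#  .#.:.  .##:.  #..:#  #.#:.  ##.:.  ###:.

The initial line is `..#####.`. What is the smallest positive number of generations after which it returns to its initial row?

##.....#
..#####.

2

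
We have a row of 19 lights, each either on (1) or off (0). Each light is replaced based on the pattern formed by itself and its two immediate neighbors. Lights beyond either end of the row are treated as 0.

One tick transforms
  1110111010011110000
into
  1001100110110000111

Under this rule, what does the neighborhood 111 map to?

0

At position 1 the neighborhood is 111; the next row has 0 there.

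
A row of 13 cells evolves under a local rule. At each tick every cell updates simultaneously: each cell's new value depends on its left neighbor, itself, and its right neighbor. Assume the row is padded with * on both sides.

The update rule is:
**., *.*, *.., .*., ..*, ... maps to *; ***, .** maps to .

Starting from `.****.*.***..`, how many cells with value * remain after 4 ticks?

6

*...****..***
****...***...
...****..****
***...***....
count of *: 6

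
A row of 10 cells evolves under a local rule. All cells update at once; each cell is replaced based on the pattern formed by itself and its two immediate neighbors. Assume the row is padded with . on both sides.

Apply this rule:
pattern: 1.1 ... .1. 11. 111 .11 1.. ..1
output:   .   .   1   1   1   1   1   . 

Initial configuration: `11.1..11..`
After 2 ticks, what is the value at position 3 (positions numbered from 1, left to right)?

.

tick 1: 11.11.111.
tick 2: 11.11.1111
position 3 holds .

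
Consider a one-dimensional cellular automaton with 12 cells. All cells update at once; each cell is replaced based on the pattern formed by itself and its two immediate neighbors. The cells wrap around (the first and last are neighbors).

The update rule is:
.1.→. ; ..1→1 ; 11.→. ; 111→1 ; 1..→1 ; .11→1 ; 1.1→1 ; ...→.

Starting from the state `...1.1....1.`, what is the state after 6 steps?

..1.1.1..1.1
11.1.1.11.1.
1.1.1.11.1.1
.1.1.11.1.11
1.1.11.1.11.
.1.11.1.11.1

.1.11.1.11.1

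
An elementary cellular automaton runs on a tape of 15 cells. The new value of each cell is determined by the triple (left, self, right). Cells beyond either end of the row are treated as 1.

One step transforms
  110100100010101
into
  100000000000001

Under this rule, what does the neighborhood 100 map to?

At position 4 the neighborhood is 100; the next row has 0 there.

0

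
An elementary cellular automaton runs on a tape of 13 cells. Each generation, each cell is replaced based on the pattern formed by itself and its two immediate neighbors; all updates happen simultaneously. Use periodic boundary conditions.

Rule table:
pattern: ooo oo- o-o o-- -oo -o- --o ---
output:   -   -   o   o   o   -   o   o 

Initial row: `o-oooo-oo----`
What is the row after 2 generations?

oo-oooo-oo---

-oo---oo-oooo
oo-oooo-oo---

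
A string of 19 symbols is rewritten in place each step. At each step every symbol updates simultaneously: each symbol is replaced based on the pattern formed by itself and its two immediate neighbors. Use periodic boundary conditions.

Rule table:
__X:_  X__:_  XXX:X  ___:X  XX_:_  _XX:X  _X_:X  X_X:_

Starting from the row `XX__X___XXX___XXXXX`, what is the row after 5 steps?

X___X_X_XX__X_XXXXX
__X_X_X_X___X_XXXXX
__X_X_X_X_X_X_XXXX_
X_X_X_X_X_X_X_XXX__
X_X_X_X_X_X_X_XX___

X_X_X_X_X_X_X_XX___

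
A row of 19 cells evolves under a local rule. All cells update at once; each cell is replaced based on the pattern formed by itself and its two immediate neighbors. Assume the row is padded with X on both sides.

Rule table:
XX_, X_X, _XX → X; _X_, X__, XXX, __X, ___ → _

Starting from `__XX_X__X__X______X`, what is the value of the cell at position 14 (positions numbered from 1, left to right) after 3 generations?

_

generation 1: __XXX_____________X
generation 2: __X_X_____________X
generation 3: ___X______________X
position 14 holds _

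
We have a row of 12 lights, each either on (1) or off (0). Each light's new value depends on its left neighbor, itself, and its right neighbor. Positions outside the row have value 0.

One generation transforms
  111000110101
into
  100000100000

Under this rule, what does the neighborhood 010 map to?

At position 9 the neighborhood is 010; the next row has 0 there.

0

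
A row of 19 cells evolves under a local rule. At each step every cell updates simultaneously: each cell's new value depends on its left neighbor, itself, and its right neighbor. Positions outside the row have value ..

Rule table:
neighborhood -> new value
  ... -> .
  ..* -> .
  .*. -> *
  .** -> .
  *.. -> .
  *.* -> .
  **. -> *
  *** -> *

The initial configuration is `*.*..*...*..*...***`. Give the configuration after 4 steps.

*.*..*...*..*.....*

*.*..*...*..*....**
*.*..*...*..*.....*
*.*..*...*..*.....*  (fixed point — unchanged through step 4)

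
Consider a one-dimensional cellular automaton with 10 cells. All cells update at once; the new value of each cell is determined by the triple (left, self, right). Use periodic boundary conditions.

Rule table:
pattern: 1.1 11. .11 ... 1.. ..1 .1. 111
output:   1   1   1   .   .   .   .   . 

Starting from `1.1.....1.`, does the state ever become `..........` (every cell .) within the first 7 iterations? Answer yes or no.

yes

.1.......1
1.........
..........
all cells are . at iteration 3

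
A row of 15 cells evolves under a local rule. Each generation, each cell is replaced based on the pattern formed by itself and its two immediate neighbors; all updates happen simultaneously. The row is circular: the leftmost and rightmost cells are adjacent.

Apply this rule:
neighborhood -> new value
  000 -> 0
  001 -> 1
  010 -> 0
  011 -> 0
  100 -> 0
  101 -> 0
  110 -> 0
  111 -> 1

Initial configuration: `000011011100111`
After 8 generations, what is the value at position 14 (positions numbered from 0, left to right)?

0

generation 1: 000100001001010
generation 2: 001000010010000
generation 3: 010000100100000
generation 4: 100001001000000
generation 5: 000010010000001
generation 6: 000100100000010
generation 7: 001001000000100
generation 8: 010010000001000
position 14 holds 0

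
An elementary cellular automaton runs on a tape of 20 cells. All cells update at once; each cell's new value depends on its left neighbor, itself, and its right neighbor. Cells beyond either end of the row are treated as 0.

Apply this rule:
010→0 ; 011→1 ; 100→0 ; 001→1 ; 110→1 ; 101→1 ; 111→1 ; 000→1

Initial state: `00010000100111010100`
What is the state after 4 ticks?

11100111001111101001
11101111011111110010
11111111111111110100
11111111111111111001

11111111111111111001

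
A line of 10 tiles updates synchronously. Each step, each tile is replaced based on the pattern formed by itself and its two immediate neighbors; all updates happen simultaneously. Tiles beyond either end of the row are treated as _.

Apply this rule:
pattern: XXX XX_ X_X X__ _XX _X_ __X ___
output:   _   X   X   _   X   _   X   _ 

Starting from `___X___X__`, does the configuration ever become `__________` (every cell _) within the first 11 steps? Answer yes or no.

yes

step 1: __X___X___
step 2: _X___X____
step 3: X___X_____
step 4: ___X______
step 5: __X_______
step 6: _X________
step 7: X_________
step 8: __________
all cells are _ at step 8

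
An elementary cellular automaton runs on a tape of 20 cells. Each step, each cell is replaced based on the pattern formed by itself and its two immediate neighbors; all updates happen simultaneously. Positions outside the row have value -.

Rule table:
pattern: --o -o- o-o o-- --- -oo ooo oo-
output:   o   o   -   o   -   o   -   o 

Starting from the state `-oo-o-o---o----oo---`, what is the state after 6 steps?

o-o-o-oo-o-ooooooooo

ooo-o-oo-ooo--oooo--
o-o-o-oo-o-oooo--oo-
o-o-o-oo-o-o--oooooo
o-o-o-oo-o-oooo----o
o-o-o-oo-o-o--oo--oo
o-o-o-oo-o-ooooooooo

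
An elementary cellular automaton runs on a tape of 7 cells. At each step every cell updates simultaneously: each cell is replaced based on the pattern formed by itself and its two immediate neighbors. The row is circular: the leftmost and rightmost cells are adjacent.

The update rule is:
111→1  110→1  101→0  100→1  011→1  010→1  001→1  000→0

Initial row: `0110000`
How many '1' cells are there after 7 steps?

6

1111000
1111101
1111101  (fixed point — unchanged through step 7)
count of 1: 6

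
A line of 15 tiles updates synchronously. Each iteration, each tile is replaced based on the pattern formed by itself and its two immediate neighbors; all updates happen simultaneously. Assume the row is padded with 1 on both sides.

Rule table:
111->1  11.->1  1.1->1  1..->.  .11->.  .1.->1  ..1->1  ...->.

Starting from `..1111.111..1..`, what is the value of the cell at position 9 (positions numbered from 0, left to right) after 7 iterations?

1

.1.1111.11.11.1
111.1111.11.11.
1111.1111.11.11
11111.1111.11.1
111111.1111.11.
1111111.1111.11
11111111.1111.1
position 9 holds 1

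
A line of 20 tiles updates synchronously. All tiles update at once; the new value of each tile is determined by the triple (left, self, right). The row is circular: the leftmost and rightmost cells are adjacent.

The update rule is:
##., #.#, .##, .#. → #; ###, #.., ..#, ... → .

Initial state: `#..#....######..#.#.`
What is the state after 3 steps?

#..#....#....#..####
#..#....#....#..#...
#..#....#....#..#...

#..#....#....#..#...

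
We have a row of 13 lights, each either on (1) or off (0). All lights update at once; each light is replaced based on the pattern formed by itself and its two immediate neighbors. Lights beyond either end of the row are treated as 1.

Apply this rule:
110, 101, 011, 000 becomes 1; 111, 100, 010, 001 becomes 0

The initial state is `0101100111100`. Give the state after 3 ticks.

1011100100100
1110100000000
0011001111110

0011001111110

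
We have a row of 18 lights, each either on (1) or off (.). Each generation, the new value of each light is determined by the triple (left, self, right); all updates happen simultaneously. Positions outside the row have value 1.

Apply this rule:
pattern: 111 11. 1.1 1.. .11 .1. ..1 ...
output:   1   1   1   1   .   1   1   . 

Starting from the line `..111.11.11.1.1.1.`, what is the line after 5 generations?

11.111.11.11111111
111.111.11.1111111
1111.111.11.111111
11111.111.11.11111
111111.111.11.1111

111111.111.11.1111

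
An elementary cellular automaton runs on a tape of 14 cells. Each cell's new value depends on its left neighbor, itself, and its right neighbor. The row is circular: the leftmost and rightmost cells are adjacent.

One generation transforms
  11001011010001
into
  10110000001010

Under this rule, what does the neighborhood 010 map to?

0

At position 4 the neighborhood is 010; the next row has 0 there.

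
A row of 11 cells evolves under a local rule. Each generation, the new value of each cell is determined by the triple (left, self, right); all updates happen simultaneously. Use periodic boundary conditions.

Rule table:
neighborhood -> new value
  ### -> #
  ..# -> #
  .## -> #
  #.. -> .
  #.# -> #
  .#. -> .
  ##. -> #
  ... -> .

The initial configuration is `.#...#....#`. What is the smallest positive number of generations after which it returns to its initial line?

11

#...#....#.
...#....#.#
..#....#.#.
.#....#.#..
#....#.#...
....#.#...#
...#.#...#.
..#.#...#..
.#.#...#...
#.#...#....
.#...#....#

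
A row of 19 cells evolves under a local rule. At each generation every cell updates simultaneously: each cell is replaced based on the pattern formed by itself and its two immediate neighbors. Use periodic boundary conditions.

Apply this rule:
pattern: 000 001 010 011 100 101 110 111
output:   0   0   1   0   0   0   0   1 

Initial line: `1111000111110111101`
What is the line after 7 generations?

0100000001000000000

generation 1: 1110000011100011000
generation 2: 0100000001000000000
generation 3: 0100000001000000000  (fixed point — unchanged through generation 7)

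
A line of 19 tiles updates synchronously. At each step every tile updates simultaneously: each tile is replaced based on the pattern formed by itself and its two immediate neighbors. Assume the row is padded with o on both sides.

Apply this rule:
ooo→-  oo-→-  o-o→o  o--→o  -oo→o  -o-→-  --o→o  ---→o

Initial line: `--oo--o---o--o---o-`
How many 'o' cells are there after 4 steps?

9

step 1: ooo-oo-ooo-oo-ooo-o
step 2: ---oo-oo--oo-oo--oo
step 3: oooo-oo-ooo-oo-ooo-
step 4: ----oo-oo--oo-oo--o
count of o: 9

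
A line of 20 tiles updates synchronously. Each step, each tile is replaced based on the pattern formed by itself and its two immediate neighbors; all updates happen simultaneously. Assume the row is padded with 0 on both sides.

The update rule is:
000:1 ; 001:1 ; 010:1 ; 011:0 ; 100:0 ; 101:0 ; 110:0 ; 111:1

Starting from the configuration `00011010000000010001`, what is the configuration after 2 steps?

01001110011111100010

step 1: 11100010111111110111
step 2: 01001110011111100010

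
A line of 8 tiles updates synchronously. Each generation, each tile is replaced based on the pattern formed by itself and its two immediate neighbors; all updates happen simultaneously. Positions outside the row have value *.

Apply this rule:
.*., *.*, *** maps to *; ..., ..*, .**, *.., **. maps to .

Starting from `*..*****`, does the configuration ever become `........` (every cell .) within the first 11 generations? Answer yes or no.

....****
.....***
......**
.......*
........
all cells are . at generation 5

yes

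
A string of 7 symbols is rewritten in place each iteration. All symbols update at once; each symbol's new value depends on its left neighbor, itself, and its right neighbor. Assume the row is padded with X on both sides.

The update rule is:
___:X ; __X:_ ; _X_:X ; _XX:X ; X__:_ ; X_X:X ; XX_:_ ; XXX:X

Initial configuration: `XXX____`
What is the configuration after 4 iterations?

__XXXXX

XX__XX_
X___X_X
__X_XXX
__XXXXX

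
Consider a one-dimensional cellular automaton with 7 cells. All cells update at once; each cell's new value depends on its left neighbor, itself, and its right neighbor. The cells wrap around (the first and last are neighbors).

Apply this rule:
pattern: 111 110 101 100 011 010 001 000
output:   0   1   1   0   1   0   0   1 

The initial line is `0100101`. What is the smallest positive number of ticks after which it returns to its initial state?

14

1000010
0011001
0011000
1011011
1111110
1000011
1011010
0111101
1100110
1100111
0100100
0000001
0111100
0100101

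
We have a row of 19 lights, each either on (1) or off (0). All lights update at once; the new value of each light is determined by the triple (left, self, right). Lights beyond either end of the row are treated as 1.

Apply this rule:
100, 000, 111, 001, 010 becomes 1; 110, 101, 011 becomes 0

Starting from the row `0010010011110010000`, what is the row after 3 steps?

1111111101101111111
1111111000000111111
1111110111111011111

1111110111111011111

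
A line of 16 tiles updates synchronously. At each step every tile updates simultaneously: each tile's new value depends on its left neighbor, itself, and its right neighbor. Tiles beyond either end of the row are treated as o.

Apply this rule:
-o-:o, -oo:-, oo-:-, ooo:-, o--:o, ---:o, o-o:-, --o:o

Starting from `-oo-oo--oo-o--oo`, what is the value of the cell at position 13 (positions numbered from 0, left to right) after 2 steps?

-

------oo---ooo--
oooooo--ooo---oo
position 13 holds -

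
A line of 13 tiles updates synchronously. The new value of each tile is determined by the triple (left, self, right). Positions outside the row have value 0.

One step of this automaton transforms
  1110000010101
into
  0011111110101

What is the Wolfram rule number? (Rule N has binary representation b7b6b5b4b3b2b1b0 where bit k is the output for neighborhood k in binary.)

87

position 1: 111 → 0  (bit 7 = 0)
position 2: 110 → 1  (bit 6 = 1)
position 9: 101 → 0  (bit 5 = 0)
position 3: 100 → 1  (bit 4 = 1)
position 0: 011 → 0  (bit 3 = 0)
position 8: 010 → 1  (bit 2 = 1)
position 7: 001 → 1  (bit 1 = 1)
position 4: 000 → 1  (bit 0 = 1)
bits b7..b0 = 01010111 = 87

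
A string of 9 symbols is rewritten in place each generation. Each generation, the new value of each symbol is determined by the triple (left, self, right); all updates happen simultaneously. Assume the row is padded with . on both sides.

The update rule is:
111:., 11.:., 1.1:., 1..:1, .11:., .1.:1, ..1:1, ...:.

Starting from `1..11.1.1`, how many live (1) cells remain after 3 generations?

3

generation 1: 111...1.1
generation 2: ...1.11.1
generation 3: ..11....1
count of 1: 3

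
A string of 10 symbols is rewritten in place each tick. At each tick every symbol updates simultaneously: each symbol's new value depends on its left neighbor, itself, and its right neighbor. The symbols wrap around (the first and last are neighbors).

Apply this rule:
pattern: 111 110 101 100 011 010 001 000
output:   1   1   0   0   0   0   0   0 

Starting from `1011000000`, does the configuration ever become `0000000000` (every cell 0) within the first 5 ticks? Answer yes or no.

0001000000
0000000000
all cells are 0 at tick 2

yes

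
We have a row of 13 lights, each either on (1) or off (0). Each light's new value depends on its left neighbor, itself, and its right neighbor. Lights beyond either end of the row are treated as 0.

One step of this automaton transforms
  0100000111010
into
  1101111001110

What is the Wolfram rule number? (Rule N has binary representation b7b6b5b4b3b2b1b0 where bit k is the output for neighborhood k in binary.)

103

position 8: 111 → 0  (bit 7 = 0)
position 9: 110 → 1  (bit 6 = 1)
position 10: 101 → 1  (bit 5 = 1)
position 2: 100 → 0  (bit 4 = 0)
position 7: 011 → 0  (bit 3 = 0)
position 1: 010 → 1  (bit 2 = 1)
position 0: 001 → 1  (bit 1 = 1)
position 3: 000 → 1  (bit 0 = 1)
bits b7..b0 = 01100111 = 103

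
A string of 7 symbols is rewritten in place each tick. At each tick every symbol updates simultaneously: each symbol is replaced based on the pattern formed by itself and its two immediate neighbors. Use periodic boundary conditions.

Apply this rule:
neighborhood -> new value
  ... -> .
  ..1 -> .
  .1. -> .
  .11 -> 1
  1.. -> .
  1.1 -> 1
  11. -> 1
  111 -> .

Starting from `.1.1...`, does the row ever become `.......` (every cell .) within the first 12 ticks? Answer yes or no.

..1....
.......
all cells are . at tick 2

yes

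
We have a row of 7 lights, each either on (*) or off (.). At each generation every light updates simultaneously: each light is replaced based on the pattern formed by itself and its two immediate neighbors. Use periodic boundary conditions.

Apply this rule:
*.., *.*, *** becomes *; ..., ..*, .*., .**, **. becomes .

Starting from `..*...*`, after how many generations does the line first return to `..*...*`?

*..*...
.*..*..
..*..*.
...*..*
*...*..
.*...*.
..*...*

7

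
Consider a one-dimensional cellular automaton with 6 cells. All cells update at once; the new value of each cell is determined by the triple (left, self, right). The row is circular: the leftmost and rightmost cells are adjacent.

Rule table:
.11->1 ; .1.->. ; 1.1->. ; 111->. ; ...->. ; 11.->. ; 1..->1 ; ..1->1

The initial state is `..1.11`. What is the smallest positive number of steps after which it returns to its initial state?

11..1.
1.11..
..1.11

3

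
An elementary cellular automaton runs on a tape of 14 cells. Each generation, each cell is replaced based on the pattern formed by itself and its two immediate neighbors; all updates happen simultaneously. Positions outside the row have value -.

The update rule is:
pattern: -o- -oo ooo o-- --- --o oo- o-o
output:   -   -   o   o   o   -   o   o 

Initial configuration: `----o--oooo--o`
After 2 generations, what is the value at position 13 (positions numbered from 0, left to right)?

ooo--o--oooo--
-ooo--o--ooooo
position 13 holds o

o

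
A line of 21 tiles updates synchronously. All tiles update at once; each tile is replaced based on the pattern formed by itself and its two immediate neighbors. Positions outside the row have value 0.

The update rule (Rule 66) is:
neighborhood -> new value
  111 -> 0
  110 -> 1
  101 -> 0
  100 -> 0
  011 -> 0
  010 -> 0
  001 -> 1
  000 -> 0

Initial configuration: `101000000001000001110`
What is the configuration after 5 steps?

000000100000100100000

step 1: 000000000010000010010
step 2: 000000000100000100100
step 3: 000000001000001001000
step 4: 000000010000010010000
step 5: 000000100000100100000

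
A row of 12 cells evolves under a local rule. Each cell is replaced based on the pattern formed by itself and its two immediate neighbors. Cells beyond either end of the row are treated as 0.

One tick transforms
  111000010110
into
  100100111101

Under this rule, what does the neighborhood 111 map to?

0

At position 1 the neighborhood is 111; the next row has 0 there.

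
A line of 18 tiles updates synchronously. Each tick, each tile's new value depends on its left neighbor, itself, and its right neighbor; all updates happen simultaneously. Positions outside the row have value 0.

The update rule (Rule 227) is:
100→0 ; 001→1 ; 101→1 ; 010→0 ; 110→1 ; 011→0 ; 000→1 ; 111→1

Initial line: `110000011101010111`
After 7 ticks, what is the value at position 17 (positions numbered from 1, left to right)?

010111101110101011
101011110111010101
010101111011101010
101010111101110100
010101011110111001
101010101111011010
010101010111101100
position 17 holds 0

0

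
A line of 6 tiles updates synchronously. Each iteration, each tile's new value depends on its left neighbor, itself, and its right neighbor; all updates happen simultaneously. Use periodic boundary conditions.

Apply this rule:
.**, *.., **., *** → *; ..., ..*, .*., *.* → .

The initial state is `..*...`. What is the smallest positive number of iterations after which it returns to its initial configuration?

6

...*..
....*.
.....*
*.....
.*....
..*...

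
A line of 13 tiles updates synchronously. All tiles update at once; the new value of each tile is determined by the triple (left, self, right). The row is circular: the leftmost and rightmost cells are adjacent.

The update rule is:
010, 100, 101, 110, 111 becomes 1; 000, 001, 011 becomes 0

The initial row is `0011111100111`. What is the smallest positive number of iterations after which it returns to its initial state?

13

1001111110011
1100111111001
1110011111100
0111001111110
0011100111111
1001110011111
1100111001111
1110011100111
1111001110011
1111100111001
1111110011100
0111111001110
0011111100111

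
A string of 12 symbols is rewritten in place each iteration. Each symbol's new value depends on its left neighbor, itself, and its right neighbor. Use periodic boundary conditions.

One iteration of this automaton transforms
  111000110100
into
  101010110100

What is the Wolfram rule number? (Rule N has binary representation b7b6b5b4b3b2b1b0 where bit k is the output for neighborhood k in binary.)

77

position 1: 111 → 0  (bit 7 = 0)
position 2: 110 → 1  (bit 6 = 1)
position 8: 101 → 0  (bit 5 = 0)
position 3: 100 → 0  (bit 4 = 0)
position 0: 011 → 1  (bit 3 = 1)
position 9: 010 → 1  (bit 2 = 1)
position 5: 001 → 0  (bit 1 = 0)
position 4: 000 → 1  (bit 0 = 1)
bits b7..b0 = 01001101 = 77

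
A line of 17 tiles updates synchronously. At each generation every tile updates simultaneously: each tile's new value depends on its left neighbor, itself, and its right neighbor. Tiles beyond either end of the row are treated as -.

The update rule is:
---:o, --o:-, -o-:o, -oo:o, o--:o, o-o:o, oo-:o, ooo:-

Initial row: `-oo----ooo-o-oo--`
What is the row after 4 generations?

generation 1: -ooooo-o-oooooooo
generation 2: -o---ooooo------o
generation 3: -ooo-o---oooooo-o
generation 4: -o-ooooo-o----ooo

-o-ooooo-o----ooo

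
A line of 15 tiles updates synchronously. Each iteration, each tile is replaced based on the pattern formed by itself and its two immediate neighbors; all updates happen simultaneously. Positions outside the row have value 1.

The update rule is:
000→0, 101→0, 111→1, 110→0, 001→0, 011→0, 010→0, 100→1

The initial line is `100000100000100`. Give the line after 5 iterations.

001001000001000

010000010000010
001000001000000
100100000100000
010010000010000
001001000001000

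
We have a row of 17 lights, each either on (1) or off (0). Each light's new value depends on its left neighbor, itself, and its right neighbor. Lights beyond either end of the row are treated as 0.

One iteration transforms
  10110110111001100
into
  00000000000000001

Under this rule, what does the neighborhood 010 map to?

At position 0 the neighborhood is 010; the next row has 0 there.

0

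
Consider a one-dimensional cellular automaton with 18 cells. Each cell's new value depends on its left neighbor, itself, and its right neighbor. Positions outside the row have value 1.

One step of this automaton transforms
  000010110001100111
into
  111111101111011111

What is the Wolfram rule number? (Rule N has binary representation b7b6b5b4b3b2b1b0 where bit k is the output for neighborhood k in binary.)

191

position 16: 111 → 1  (bit 7 = 1)
position 7: 110 → 0  (bit 6 = 0)
position 5: 101 → 1  (bit 5 = 1)
position 0: 100 → 1  (bit 4 = 1)
position 6: 011 → 1  (bit 3 = 1)
position 4: 010 → 1  (bit 2 = 1)
position 3: 001 → 1  (bit 1 = 1)
position 1: 000 → 1  (bit 0 = 1)
bits b7..b0 = 10111111 = 191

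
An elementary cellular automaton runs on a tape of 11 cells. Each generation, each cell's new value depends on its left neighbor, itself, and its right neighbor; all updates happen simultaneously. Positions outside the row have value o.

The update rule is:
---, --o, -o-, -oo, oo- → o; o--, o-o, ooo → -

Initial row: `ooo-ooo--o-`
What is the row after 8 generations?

-oo-o-o-oo-

generation 1: --o-o-o-oo-
generation 2: -oo-o-o-oo-
generation 3: -oo-o-o-oo-  (fixed point — unchanged through generation 8)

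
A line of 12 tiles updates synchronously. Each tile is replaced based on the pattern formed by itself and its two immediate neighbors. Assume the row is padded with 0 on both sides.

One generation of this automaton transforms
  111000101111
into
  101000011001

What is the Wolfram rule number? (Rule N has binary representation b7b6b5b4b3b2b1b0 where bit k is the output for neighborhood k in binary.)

104

position 1: 111 → 0  (bit 7 = 0)
position 2: 110 → 1  (bit 6 = 1)
position 7: 101 → 1  (bit 5 = 1)
position 3: 100 → 0  (bit 4 = 0)
position 0: 011 → 1  (bit 3 = 1)
position 6: 010 → 0  (bit 2 = 0)
position 5: 001 → 0  (bit 1 = 0)
position 4: 000 → 0  (bit 0 = 0)
bits b7..b0 = 01101000 = 104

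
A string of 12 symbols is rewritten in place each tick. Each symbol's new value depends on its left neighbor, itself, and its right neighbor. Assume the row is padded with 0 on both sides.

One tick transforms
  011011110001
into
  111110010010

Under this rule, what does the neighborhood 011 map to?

1

At position 1 the neighborhood is 011; the next row has 1 there.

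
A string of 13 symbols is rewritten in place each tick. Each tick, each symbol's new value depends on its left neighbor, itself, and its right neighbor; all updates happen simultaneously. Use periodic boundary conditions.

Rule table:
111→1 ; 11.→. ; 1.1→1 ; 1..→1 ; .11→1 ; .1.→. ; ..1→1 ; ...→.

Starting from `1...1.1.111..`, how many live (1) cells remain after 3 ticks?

.1.1.1.111.11
1.1.1.111.11.
.1.1.111.11.1
count of 1: 8

8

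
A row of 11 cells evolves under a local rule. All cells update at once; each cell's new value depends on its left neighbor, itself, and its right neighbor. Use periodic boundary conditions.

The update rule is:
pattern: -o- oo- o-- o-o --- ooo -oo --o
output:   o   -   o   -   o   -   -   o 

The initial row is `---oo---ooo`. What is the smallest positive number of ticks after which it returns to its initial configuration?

tick 1: ooo--ooo---
tick 2: ---oo---ooo

2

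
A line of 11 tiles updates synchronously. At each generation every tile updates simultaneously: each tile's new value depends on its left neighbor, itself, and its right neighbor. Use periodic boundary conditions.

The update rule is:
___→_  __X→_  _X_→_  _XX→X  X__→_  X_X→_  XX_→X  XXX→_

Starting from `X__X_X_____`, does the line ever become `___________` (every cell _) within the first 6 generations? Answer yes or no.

___________
all cells are _ at generation 1

yes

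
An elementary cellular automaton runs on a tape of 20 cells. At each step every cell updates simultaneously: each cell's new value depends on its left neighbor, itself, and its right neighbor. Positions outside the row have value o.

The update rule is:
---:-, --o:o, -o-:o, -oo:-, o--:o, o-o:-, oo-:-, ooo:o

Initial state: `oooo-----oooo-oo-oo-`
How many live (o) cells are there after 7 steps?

step 1: ooo-o---o-oo--------
step 2: oo--oo-oo---o------o
step 3: o-oo-----o-ooo----o-
step 4: ----o---oo--o-o--oo-
step 5: o--ooo-o--ooo-ooo---
step 6: -oo-o--ooo-o---o-o-o
step 7: ----ooo-o--oo-oo-o--
count of o: 9

9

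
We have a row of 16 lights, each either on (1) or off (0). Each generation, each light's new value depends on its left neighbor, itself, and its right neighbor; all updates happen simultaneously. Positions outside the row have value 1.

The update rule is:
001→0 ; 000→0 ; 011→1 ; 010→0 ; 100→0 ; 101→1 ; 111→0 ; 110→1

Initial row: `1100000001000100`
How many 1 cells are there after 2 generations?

1

generation 1: 0100000000000000
generation 2: 1000000000000000
count of 1: 1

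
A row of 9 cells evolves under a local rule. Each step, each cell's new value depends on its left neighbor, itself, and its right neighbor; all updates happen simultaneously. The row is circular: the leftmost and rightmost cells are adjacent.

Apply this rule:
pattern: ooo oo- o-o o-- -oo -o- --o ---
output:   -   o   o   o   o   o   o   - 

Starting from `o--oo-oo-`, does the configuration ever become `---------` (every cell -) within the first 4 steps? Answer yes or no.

yes

step 1: ooooooooo
step 2: ---------
all cells are - at step 2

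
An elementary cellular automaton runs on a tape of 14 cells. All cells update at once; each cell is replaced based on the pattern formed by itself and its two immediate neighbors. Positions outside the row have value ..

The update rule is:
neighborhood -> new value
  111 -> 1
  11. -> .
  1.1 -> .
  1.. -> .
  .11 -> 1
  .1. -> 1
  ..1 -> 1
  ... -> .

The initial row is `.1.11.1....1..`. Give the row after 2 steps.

1..1.11..11...

11.1..1...11..
1..1.11..11...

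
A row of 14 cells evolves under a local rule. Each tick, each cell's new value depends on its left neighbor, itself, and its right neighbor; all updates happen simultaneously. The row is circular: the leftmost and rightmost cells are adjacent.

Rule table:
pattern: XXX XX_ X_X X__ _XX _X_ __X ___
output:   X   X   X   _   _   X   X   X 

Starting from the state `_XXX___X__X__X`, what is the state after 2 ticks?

XX_XX_XXX_XX_X

X_XX_XXX_XX_XX
XX_XX_XXX_XX_X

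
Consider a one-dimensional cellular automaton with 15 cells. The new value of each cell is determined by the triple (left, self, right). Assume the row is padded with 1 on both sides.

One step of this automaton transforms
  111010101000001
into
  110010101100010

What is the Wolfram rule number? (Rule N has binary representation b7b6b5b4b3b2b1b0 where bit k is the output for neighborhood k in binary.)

position 0: 111 → 1  (bit 7 = 1)
position 2: 110 → 0  (bit 6 = 0)
position 3: 101 → 0  (bit 5 = 0)
position 9: 100 → 1  (bit 4 = 1)
position 14: 011 → 0  (bit 3 = 0)
position 4: 010 → 1  (bit 2 = 1)
position 13: 001 → 1  (bit 1 = 1)
position 10: 000 → 0  (bit 0 = 0)
bits b7..b0 = 10010110 = 150

150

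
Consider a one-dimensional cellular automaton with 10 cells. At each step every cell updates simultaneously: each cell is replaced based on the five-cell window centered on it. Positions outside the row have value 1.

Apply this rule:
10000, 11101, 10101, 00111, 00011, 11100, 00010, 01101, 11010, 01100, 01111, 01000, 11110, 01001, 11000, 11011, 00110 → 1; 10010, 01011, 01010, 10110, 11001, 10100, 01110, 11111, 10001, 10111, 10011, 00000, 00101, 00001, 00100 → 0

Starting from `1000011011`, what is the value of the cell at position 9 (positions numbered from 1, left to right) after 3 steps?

1

1110111101
0111011110
1001101111
position 9 holds 1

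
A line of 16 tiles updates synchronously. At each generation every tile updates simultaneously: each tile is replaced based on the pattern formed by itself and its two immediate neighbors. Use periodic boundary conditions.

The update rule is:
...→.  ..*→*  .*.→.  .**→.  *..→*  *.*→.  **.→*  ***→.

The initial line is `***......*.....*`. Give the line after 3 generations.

....***.*.*.....

..**....*.*...*.
.*.**..*...*.*.*
....***.*.*.....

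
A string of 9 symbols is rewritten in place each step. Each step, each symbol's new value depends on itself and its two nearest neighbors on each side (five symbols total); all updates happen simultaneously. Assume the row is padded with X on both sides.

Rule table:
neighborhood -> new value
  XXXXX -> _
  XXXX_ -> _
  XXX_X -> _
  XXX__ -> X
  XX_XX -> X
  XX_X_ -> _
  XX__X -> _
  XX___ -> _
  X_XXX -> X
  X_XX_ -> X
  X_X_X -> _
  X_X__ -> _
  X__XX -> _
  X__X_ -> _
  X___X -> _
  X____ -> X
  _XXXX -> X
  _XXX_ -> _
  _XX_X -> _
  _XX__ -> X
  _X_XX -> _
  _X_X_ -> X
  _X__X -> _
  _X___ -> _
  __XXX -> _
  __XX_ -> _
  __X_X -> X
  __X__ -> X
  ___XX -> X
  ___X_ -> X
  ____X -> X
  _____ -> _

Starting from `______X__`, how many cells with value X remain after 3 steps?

_X__XXX__
______X__  (repeats step 0; period 2)
step 3: _X__XXX__
count of X: 4

4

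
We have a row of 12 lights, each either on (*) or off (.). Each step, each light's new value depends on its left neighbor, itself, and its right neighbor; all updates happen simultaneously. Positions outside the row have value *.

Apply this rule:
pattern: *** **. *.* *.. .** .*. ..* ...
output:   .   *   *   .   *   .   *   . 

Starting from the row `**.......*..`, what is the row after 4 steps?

*....*..****

.*......*..*
*......*..**
*.....*..**.
*....*..****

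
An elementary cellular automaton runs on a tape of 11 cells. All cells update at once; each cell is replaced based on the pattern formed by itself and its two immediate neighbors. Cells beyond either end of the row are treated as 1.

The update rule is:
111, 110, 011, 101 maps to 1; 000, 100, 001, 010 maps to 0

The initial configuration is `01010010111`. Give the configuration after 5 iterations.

11000001111

10100001111
11000001111
11000001111  (fixed point — unchanged through iteration 5)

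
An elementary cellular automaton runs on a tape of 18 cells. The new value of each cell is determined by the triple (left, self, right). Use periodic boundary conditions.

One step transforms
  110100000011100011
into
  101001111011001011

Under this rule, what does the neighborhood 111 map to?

1

At position 0 the neighborhood is 111; the next row has 1 there.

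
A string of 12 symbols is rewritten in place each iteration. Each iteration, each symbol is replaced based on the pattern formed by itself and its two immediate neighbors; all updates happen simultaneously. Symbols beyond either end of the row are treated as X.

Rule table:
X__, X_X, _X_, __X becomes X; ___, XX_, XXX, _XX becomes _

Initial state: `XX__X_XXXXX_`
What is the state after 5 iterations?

__XXXX_____X
XX____X___X_
__X__XXX_XXX
XXXXX___X___
_____X_XXX_X

_____X_XXX_X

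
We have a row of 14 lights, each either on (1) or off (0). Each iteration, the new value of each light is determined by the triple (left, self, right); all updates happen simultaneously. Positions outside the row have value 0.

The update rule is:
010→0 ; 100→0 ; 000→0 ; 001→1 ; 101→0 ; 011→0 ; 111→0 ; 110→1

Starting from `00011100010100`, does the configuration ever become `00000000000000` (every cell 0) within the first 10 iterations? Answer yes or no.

yes

00100100100000
01001001000000
10010010000000
00100100000000
01001000000000
10010000000000
00100000000000
01000000000000
10000000000000
00000000000000
all cells are 0 at iteration 10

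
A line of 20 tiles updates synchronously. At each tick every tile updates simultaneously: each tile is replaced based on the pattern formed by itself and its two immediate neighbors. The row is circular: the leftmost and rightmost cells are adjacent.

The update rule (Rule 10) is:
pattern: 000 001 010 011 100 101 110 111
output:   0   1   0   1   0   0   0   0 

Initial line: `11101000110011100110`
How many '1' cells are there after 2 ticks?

7

10000001100110001100
00000011001100011001
count of 1: 7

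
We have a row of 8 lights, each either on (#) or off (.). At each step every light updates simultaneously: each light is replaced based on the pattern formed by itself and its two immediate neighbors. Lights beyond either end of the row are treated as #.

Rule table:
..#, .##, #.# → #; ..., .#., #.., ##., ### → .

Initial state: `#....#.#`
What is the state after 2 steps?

....#.##
...#.##.

...#.##.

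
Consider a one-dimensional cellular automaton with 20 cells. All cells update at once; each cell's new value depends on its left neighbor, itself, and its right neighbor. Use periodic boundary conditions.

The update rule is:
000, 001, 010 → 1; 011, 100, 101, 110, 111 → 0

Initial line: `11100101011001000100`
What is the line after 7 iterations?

11000001110000011111

00001101000011011101
01110001011100000001
00000111000001111111
01111000011110000000
10000011100000111111
00111100001111000000
11000001110000011111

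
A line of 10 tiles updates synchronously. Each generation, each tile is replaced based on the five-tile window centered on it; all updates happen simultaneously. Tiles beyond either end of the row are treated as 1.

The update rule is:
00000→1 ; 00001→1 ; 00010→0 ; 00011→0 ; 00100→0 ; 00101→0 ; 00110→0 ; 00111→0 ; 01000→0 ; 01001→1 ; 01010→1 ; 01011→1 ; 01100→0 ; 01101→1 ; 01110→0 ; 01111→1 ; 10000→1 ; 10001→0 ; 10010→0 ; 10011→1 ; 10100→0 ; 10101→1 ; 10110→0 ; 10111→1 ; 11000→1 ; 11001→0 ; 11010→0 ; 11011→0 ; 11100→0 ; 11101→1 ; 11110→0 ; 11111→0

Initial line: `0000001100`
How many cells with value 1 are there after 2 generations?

1111100001
0000011100
count of 1: 3

3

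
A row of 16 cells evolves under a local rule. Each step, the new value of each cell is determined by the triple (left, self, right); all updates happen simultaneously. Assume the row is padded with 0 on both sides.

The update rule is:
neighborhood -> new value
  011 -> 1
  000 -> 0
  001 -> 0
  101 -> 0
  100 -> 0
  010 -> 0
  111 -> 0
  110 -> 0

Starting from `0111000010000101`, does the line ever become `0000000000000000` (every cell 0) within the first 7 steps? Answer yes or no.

0100000000000000
0000000000000000
all cells are 0 at step 2

yes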